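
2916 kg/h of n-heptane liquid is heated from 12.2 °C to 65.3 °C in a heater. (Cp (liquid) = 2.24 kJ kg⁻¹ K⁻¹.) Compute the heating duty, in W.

Q = ṁ·Cp·ΔT = 2916 × 2.24 × (65.3 − 12.2) = 346840 kJ/h
Converting: 346840 / 3600 s = 96.345 kW
Heating duty = 96345 W

Q = 96300 W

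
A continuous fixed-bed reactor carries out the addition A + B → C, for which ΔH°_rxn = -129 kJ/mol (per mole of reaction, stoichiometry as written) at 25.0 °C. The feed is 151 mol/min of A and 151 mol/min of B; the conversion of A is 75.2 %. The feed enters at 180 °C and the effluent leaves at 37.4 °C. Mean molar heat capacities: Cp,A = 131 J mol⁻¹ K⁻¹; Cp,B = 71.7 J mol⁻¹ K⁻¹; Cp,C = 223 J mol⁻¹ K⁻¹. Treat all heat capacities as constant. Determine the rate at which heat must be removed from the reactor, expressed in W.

Q_out = 316000 W

Extent of reaction ξ = 0.752 × 151 = 113.55 mol/min
Reaction term: ξ·ΔH°_rxn = 113.55 × -129 = -14648 kJ/min
Sensible, feed 180→25 °C: -4744.2 kJ/min
Outlet flows (mol/min): A 37.448, B 37.448, C 113.55
Sensible, products 25→37.4 °C: 408.12 kJ/min
Q = ΔH = -18984 kJ/min = -316.4 kW
Heat removed = 316400 W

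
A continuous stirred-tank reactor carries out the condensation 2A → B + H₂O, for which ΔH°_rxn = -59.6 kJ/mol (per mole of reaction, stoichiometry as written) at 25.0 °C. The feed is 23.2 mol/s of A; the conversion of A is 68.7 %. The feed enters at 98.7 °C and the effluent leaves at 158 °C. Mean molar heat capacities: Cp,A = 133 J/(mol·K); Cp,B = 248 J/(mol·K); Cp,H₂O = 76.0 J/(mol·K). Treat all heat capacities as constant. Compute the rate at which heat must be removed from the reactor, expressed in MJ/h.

Q_out = 830 MJ/h

Extent of reaction ξ = 0.687 × 23.2 / 2 = 7.9692 mol/s
Reaction term: ξ·ΔH°_rxn = 7.9692 × -59.6 = -474.96 kJ/s
Sensible, feed 98.7→25 °C: -227.41 kJ/s
Outlet flows (mol/s): A 7.2616, B 7.9692, H₂O 7.9692
Sensible, products 25→158 °C: 471.86 kJ/s
Q = ΔH = -230.51 kJ/s = -230.51 kW
Heat removed = 829.85 MJ/h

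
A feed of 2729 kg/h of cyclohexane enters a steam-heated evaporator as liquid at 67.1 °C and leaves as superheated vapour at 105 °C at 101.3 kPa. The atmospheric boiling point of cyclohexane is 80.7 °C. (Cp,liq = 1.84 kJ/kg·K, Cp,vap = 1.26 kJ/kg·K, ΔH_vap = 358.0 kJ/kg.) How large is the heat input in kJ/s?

liquid 67.1→80.7 °C: 25.024 kJ/kg
vaporisation at 80.7 °C: 358 kJ/kg
vapour 80.7→105 °C: 30.618 kJ/kg
Δh = 25.024 + 358 + 30.618 = 413.64 kJ/kg
Q = ṁ·Δh = 2729 kg/h × 413.64 kJ/kg = 1.1288e+06 kJ/h
|Q| = 313.56 kW

Q = 314 kJ/s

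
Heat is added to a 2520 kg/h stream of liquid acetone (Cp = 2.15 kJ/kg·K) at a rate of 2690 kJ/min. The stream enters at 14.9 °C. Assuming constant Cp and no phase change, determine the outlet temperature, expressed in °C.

T_out = 44.7 °C

Q = 2690 kJ/min = 161400 kJ/h
ΔT = Q/(ṁ·Cp) = 161400/(2520×2.15) = 29.79 K
T_out = 14.9 + 29.79 = 44.69 °C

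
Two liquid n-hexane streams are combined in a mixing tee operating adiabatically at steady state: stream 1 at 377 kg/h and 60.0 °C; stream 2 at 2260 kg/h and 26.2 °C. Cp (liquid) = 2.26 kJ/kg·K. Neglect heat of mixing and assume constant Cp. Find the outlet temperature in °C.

Adiabatic, steady state ⇒ Σ ṁᵢCp,ᵢ(T_out − Tᵢ) = 0
Σ ṁᵢCp,ᵢTᵢ = 377×2.26×60.0 + 2260×2.26×26.2 = 184940
Σ ṁᵢCp,ᵢ = 377×2.26 + 2260×2.26 = 5959.6
T_out = 184940 / 5959.6 = 31.032 °C

T_out = 31.0 °C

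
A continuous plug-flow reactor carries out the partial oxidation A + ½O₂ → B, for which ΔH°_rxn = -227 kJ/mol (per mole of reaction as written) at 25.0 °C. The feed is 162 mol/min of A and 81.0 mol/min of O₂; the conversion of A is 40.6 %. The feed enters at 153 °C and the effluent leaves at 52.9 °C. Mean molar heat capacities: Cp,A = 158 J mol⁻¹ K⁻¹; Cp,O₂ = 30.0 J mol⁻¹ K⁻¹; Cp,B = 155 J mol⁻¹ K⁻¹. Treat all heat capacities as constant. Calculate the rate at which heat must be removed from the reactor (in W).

Extent of reaction ξ = 0.406 × 162 = 65.772 mol/min
Reaction term: ξ·ΔH°_rxn = 65.772 × -227 = -14930 kJ/min
Sensible, feed 153→25 °C: -3587.3 kJ/min
Outlet flows (mol/min): A 96.228, O₂ 48.114, B 65.772
Sensible, products 25→52.9 °C: 748.89 kJ/min
Q = ΔH = -17769 kJ/min = -296.14 kW
Heat removed = 296140 W

Q_out = 296000 W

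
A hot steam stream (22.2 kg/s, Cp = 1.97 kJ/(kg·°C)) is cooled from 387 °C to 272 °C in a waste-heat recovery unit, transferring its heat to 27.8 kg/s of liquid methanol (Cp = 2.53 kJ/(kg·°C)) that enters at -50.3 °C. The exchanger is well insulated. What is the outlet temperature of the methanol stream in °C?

Heat released by hot stream: Q = 22.2 × 1.97 × (387 − 272) = 5029.4 kJ/s
Energy balance on cold side (adiabatic exchanger): Q = ṁ_c·Cp_c·(T_c,out − T_c,in)
T_c,out = -50.3 + 5029.4/(27.8 × 2.53) = 21.208 °C

T_c,out = 21.2 °C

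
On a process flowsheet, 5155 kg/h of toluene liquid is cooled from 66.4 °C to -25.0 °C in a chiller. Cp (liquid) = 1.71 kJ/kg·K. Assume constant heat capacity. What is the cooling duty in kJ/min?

Q_c = 13400 kJ/min

Q = ṁ·Cp·ΔT = 5155 × 1.71 × (-25.0 − 66.4) = -805700 kJ/h
Converting: 805700 / 3600 s = 223.8 kW
Cooling duty = 13428 kJ/min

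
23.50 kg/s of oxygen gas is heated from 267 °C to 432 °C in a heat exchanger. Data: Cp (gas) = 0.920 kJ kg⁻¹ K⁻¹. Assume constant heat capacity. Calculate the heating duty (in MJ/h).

Q = ṁ·Cp·ΔT = 23.50 × 0.920 × (432 − 267) = 3567.3 kJ/s
Heating duty = 12842 MJ/h

Q = 12800 MJ/h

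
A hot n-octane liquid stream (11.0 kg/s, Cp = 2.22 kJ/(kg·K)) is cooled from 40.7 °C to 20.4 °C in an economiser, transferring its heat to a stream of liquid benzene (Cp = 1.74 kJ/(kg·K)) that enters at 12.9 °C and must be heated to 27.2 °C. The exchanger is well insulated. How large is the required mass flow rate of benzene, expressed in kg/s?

Heat released by hot stream: Q = 11.0 × 2.22 × (40.7 − 20.4) = 495.73 kJ/s
Energy balance on cold side (adiabatic exchanger): Q = ṁ_c·Cp_c·(T_c,out − T_c,in)
ṁ_c = 495.73 / [1.74 × (27.2 − 12.9)] = 19.923 kg/s

ṁ_c = 19.9 kg/s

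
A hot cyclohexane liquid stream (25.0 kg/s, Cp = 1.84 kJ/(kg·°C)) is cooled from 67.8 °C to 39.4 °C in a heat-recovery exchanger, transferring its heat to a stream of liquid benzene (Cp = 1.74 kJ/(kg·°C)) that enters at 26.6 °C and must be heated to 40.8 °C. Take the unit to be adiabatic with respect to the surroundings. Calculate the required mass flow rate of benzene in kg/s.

Heat released by hot stream: Q = 25.0 × 1.84 × (67.8 − 39.4) = 1306.4 kJ/s
Energy balance on cold side (adiabatic exchanger): Q = ṁ_c·Cp_c·(T_c,out − T_c,in)
ṁ_c = 1306.4 / [1.74 × (40.8 − 26.6)] = 52.874 kg/s

ṁ_c = 52.9 kg/s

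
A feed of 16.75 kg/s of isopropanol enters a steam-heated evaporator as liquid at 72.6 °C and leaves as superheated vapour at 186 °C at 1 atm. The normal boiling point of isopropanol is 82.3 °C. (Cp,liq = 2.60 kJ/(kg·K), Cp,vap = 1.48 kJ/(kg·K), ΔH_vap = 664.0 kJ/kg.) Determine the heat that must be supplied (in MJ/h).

Q = 50800 MJ/h

liquid 72.6→82.3 °C: 25.22 kJ/kg
vaporisation at 82.3 °C: 664 kJ/kg
vapour 82.3→186 °C: 153.48 kJ/kg
Δh = 25.22 + 664 + 153.48 = 842.7 kJ/kg
Q = ṁ·Δh = 16.75 kg/s × 842.7 kJ/kg = 14115 kJ/s
|Q| = 14115 kW = 50815 MJ/h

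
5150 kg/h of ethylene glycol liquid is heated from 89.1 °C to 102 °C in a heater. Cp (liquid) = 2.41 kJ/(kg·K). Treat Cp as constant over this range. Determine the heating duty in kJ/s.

Q = ṁ·Cp·ΔT = 5150 × 2.41 × (102 − 89.1) = 160110 kJ/h
Converting: 160110 / 3600 s = 44.475 kW

Q = 44.5 kJ/s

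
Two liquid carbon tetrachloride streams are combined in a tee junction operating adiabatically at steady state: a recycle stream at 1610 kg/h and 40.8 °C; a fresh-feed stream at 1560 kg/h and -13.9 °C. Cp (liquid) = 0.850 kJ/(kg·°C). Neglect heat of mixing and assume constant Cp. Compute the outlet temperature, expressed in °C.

T_out = 13.9 °C

Energy balance with Q = 0: Σ ṁᵢCp,ᵢ(T_out − Tᵢ) = 0
T_out = Σ ṁᵢCp,ᵢTᵢ / Σ ṁᵢCp,ᵢ
      = 37403 / 2694.5 = 13.881 °C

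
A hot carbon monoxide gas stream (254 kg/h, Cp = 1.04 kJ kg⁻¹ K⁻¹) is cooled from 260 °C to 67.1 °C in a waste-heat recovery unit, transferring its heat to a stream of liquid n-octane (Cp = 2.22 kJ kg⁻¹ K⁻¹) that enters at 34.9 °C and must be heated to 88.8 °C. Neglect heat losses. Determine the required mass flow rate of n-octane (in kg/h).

ṁ_c = 426 kg/h

Heat released by hot stream: Q = 254 × 1.04 × (260 − 67.1) = 50956 kJ/h
Energy balance on cold side (adiabatic exchanger): Q = ṁ_c·Cp_c·(T_c,out − T_c,in)
ṁ_c = 50956 / [2.22 × (88.8 − 34.9)] = 425.85 kg/h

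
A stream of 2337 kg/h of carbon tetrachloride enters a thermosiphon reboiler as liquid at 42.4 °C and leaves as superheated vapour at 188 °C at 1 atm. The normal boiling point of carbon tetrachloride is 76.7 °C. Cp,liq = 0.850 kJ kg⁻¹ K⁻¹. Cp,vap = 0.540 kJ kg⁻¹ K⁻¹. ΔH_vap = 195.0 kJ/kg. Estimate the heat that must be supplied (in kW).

liquid 42.4→76.7 °C: 29.155 kJ/kg
vaporisation at 76.7 °C: 195 kJ/kg
vapour 76.7→188 °C: 60.102 kJ/kg
Δh = 29.155 + 195 + 60.102 = 284.26 kJ/kg
Q = ṁ·Δh = 2337 kg/h × 284.26 kJ/kg = 664310 kJ/h
|Q| = 184.53 kW

Q = 185 kW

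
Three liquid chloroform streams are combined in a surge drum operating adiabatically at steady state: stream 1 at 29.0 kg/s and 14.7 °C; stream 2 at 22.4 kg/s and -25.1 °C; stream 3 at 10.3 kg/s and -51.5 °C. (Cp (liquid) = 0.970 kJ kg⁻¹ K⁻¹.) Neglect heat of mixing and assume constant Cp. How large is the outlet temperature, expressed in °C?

Adiabatic, steady state ⇒ Σ ṁᵢCp,ᵢ(T_out − Tᵢ) = 0
Σ ṁᵢCp,ᵢTᵢ = 29.0×0.970×14.7 + 22.4×0.970×-25.1 + 10.3×0.970×-51.5 = -646.4
Σ ṁᵢCp,ᵢ = 29.0×0.970 + 22.4×0.970 + 10.3×0.970 = 59.849
T_out = -646.4 / 59.849 = -10.8 °C

T_out = -10.8 °C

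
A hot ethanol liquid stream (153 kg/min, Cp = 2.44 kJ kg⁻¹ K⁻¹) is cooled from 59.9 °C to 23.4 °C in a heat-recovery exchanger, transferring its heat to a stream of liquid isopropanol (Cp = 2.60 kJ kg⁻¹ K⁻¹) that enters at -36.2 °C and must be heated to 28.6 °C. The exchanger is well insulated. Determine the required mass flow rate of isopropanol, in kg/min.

Heat released by hot stream: Q = 153 × 2.44 × (59.9 − 23.4) = 13626 kJ/min
Energy balance on cold side (adiabatic exchanger): Q = ṁ_c·Cp_c·(T_c,out − T_c,in)
ṁ_c = 13626 / [2.60 × (28.6 − -36.2)] = 80.877 kg/min

ṁ_c = 80.9 kg/min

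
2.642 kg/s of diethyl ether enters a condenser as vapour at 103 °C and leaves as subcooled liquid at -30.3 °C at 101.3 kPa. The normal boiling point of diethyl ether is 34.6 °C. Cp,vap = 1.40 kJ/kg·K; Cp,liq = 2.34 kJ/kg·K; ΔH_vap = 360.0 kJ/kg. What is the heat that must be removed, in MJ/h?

Q_c = 5780 MJ/h

vapour 103→34.6 °C: -95.76 kJ/kg
condensation at 34.6 °C: -360 kJ/kg
liquid 34.6→-30.3 °C: -151.87 kJ/kg
Δh = -95.76 + -360 + -151.87 = -607.63 kJ/kg
Q = ṁ·Δh = 2.642 kg/s × -607.63 kJ/kg = -1605.3 kJ/s
|Q| = 1605.3 kW = 5779.3 MJ/h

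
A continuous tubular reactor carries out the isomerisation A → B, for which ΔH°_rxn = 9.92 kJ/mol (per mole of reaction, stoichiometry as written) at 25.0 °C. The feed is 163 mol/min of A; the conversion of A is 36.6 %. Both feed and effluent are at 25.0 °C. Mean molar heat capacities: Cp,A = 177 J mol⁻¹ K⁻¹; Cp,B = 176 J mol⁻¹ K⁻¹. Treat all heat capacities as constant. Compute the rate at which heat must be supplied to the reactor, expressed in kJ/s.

Q_in = 9.86 kJ/s

Extent of reaction ξ = 0.366 × 163 = 59.658 mol/min
Reaction term: ξ·ΔH°_rxn = 59.658 × 9.92 = 591.81 kJ/min
Q = ΔH = 591.81 kJ/min = 9.8635 kW
Heat supplied = 9.8635 kJ/s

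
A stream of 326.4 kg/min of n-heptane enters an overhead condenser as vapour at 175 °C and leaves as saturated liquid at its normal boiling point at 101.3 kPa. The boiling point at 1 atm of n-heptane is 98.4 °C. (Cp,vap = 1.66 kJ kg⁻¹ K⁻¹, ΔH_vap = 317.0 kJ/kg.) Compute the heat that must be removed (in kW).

vapour 175→98.4 °C: -127.16 kJ/kg
condensation at 98.4 °C: -317 kJ/kg
Δh = -127.16 + -317 = -444.16 kJ/kg
Q = ṁ·Δh = 326.4 kg/min × -444.16 kJ/kg = -144970 kJ/min
|Q| = 2416.2 kW

Q_c = 2420 kW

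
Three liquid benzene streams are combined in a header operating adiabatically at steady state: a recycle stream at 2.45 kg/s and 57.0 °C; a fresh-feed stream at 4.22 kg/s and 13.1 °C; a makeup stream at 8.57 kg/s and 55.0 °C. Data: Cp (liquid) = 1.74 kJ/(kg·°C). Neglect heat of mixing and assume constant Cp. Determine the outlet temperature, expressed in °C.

Energy balance with Q = 0: Σ ṁᵢCp,ᵢ(T_out − Tᵢ) = 0
T_out = Σ ṁᵢCp,ᵢTᵢ / Σ ṁᵢCp,ᵢ
      = 1159.3 / 26.518 = 43.719 °C

T_out = 43.7 °C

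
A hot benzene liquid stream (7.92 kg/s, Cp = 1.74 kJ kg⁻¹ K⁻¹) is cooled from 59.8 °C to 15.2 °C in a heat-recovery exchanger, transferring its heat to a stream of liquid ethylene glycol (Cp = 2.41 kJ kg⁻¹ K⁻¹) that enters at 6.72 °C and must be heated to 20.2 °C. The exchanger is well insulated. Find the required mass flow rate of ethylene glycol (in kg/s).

ṁ_c = 18.9 kg/s

Heat released by hot stream: Q = 7.92 × 1.74 × (59.8 − 15.2) = 614.62 kJ/s
Energy balance on cold side (adiabatic exchanger): Q = ṁ_c·Cp_c·(T_c,out − T_c,in)
ṁ_c = 614.62 / [2.41 × (20.2 − 6.72)] = 18.919 kg/s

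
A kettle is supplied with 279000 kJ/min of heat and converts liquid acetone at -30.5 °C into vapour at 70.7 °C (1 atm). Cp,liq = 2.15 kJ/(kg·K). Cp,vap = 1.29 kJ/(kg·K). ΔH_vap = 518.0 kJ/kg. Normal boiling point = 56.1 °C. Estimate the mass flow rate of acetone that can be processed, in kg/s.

ṁ = 6.43 kg/s

Δh = 2.15×(56.1−-30.5) + 518.0 + 1.29×(70.7−56.1) = 723.02 kJ/kg
Q = 279000 kJ/min = 4650 kJ/s = 4650 kJ/s
ṁ = Q/Δh = 4650 / 723.02 = 6.4313 kg/s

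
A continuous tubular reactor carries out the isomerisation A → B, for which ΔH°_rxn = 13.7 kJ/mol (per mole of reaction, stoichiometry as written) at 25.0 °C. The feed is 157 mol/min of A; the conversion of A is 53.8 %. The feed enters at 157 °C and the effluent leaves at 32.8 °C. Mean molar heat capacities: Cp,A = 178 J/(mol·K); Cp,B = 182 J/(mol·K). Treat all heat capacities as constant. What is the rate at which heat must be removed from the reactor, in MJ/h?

Extent of reaction ξ = 0.538 × 157 = 84.466 mol/min
Reaction term: ξ·ΔH°_rxn = 84.466 × 13.7 = 1157.2 kJ/min
Sensible, feed 157→25 °C: -3688.9 kJ/min
Outlet flows (mol/min): A 72.534, B 84.466
Sensible, products 25→32.8 °C: 220.61 kJ/min
Q = ΔH = -2311.1 kJ/min = -38.518 kW
Heat removed = 138.66 MJ/h

Q_out = 139 MJ/h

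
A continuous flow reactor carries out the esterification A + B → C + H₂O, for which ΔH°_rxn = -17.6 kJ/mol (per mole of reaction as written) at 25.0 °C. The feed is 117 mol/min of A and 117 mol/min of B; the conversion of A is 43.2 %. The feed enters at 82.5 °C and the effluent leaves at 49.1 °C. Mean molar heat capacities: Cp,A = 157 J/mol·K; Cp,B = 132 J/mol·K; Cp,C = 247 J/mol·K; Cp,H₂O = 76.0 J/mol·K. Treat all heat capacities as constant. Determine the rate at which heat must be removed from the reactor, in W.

Extent of reaction ξ = 0.432 × 117 = 50.544 mol/min
Reaction term: ξ·ΔH°_rxn = 50.544 × -17.6 = -889.57 kJ/min
Sensible, feed 82.5→25 °C: -1944.2 kJ/min
Outlet flows (mol/min): A 66.456, B 66.456, C 50.544, H₂O 50.544
Sensible, products 25→49.1 °C: 856.31 kJ/min
Q = ΔH = -1977.5 kJ/min = -32.959 kW
Heat removed = 32959 W

Q_out = 33000 W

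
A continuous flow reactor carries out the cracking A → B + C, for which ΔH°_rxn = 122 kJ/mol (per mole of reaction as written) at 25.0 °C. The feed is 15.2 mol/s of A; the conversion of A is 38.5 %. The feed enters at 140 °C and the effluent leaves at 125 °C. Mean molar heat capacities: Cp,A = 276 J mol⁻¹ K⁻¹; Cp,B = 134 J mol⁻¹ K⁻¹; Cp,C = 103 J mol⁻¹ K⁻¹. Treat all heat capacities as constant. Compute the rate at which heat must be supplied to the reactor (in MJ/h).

Q_in = 2260 MJ/h

Extent of reaction ξ = 0.385 × 15.2 = 5.852 mol/s
Reaction term: ξ·ΔH°_rxn = 5.852 × 122 = 713.94 kJ/s
Sensible, feed 140→25 °C: -482.45 kJ/s
Outlet flows (mol/s): A 9.348, B 5.852, C 5.852
Sensible, products 25→125 °C: 396.7 kJ/s
Q = ΔH = 628.19 kJ/s = 628.19 kW
Heat supplied = 2261.5 MJ/h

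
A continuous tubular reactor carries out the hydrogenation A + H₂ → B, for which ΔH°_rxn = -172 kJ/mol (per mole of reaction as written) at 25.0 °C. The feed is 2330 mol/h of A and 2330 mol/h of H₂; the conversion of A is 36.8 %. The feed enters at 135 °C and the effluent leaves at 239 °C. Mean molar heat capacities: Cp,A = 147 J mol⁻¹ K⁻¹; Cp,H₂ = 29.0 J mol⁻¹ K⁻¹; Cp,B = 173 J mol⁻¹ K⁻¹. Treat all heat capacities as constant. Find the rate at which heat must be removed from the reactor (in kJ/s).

Q_out = 29.3 kJ/s

Extent of reaction ξ = 0.368 × 2330 = 857.44 mol/h
Reaction term: ξ·ΔH°_rxn = 857.44 × -172 = -147480 kJ/h
Sensible, feed 135→25 °C: -45109 kJ/h
Outlet flows (mol/h): A 1472.6, H₂ 1472.6, B 857.44
Sensible, products 25→239 °C: 87207 kJ/h
Q = ΔH = -105380 kJ/h = -29.273 kW
Heat removed = 29.273 kJ/s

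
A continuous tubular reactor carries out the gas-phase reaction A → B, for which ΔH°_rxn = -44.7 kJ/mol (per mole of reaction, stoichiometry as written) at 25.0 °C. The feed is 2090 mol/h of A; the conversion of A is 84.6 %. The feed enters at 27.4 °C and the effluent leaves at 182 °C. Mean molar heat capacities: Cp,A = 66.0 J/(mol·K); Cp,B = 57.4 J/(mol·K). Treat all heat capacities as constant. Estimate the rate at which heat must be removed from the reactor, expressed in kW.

Q_out = 16.7 kW

Extent of reaction ξ = 0.846 × 2090 = 1768.1 mol/h
Reaction term: ξ·ΔH°_rxn = 1768.1 × -44.7 = -79036 kJ/h
Sensible, feed 27.4→25 °C: -331.06 kJ/h
Outlet flows (mol/h): A 321.86, B 1768.1
Sensible, products 25→182 °C: 19269 kJ/h
Q = ΔH = -60098 kJ/h = -16.694 kW
Heat removed = 16.694 kW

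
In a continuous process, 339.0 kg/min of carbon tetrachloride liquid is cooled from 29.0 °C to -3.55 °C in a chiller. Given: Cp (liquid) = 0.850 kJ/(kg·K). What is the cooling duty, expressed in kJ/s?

Q_c = 156 kJ/s

Q = ṁ·Cp·ΔT = 339.0 × 0.850 × (-3.55 − 29.0) = -9379.3 kJ/min
Converting: 9379.3 / 60 s = 156.32 kW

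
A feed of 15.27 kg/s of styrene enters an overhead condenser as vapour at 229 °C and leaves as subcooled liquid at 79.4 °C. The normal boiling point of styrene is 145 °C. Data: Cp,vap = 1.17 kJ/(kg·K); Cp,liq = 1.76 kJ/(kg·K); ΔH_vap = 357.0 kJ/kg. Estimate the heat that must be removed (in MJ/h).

Q_c = 31400 MJ/h

vapour 229→145 °C: -98.28 kJ/kg
condensation at 145 °C: -357 kJ/kg
liquid 145→79.4 °C: -115.46 kJ/kg
Δh = -98.28 + -357 + -115.46 = -570.74 kJ/kg
Q = ṁ·Δh = 15.27 kg/s × -570.74 kJ/kg = -8715.1 kJ/s
|Q| = 8715.1 kW = 31374 MJ/h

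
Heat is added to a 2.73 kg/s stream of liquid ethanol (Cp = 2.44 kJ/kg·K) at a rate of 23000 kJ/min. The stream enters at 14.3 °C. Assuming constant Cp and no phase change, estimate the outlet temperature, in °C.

T_out = 71.8 °C

Q = 23000 kJ/min = 383.33 kJ/s
ΔT = Q/(ṁ·Cp) = 383.33/(2.73×2.44) = 57.547 K
T_out = 14.3 + 57.547 = 71.847 °C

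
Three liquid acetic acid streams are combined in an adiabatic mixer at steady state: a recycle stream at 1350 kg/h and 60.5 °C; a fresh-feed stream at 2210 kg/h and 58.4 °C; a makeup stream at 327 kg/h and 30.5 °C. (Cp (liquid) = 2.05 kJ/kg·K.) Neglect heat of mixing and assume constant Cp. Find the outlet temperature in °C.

T_out = 56.8 °C

No heat crosses the boundary, so H_out = H_in.
T_out = Σ ṁᵢCp,ᵢTᵢ / Σ ṁᵢCp,ᵢ
      = 452460 / 7968.3 = 56.782 °C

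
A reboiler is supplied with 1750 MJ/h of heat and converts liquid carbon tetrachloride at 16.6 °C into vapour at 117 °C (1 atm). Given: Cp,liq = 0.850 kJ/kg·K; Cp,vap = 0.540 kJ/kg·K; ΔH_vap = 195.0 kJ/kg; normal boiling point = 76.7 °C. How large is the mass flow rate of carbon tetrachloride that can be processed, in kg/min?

Δh = 0.850×(76.7−16.6) + 195.0 + 0.540×(117−76.7) = 267.85 kJ/kg
Q = 1750 MJ/h = 486.11 kJ/s = 29167 kJ/min
ṁ = Q/Δh = 29167 / 267.85 = 108.89 kg/min

ṁ = 109 kg/min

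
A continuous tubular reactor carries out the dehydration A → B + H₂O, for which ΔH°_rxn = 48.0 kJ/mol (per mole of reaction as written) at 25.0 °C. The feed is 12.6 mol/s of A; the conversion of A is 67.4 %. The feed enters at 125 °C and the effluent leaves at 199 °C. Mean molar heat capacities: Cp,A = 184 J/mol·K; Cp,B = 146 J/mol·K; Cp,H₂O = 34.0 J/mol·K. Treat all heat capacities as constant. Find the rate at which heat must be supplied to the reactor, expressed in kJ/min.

Q_in = 34400 kJ/min

Extent of reaction ξ = 0.674 × 12.6 = 8.4924 mol/s
Reaction term: ξ·ΔH°_rxn = 8.4924 × 48.0 = 407.64 kJ/s
Sensible, feed 125→25 °C: -231.84 kJ/s
Outlet flows (mol/s): A 4.1076, B 8.4924, H₂O 8.4924
Sensible, products 25→199 °C: 397.49 kJ/s
Q = ΔH = 573.29 kJ/s = 573.29 kW
Heat supplied = 34397 kJ/min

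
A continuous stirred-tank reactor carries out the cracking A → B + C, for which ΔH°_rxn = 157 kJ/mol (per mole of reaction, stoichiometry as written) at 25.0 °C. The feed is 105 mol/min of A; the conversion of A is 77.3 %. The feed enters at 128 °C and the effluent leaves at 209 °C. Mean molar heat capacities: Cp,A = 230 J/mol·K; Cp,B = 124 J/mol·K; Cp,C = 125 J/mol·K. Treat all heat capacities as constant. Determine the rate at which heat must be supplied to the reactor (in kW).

Extent of reaction ξ = 0.773 × 105 = 81.165 mol/min
Reaction term: ξ·ΔH°_rxn = 81.165 × 157 = 12743 kJ/min
Sensible, feed 128→25 °C: -2487.4 kJ/min
Outlet flows (mol/min): A 23.835, B 81.165, C 81.165
Sensible, products 25→209 °C: 4727.4 kJ/min
Q = ΔH = 14983 kJ/min = 249.71 kW
Heat supplied = 249.71 kW

Q_in = 250 kW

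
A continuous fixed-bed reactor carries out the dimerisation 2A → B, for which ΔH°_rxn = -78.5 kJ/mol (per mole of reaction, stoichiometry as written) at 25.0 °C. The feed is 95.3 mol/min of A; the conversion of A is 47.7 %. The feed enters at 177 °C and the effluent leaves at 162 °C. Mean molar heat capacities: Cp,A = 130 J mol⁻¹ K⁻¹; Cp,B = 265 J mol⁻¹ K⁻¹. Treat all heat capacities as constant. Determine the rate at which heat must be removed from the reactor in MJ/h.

Q_out = 117 MJ/h

Extent of reaction ξ = 0.477 × 95.3 / 2 = 22.729 mol/min
Reaction term: ξ·ΔH°_rxn = 22.729 × -78.5 = -1784.2 kJ/min
Sensible, feed 177→25 °C: -1883.1 kJ/min
Outlet flows (mol/min): A 49.842, B 22.729
Sensible, products 25→162 °C: 1712.9 kJ/min
Q = ΔH = -1954.5 kJ/min = -32.575 kW
Heat removed = 117.27 MJ/h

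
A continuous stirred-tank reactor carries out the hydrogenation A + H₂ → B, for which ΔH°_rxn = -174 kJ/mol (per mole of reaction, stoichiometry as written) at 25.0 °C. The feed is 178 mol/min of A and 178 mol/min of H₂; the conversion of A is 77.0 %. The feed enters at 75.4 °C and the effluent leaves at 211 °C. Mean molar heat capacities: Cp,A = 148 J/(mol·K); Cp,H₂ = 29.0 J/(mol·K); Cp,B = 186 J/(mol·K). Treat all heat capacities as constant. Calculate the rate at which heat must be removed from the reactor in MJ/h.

Extent of reaction ξ = 0.770 × 178 = 137.06 mol/min
Reaction term: ξ·ΔH°_rxn = 137.06 × -174 = -23848 kJ/min
Sensible, feed 75.4→25 °C: -1587.9 kJ/min
Outlet flows (mol/min): A 40.94, H₂ 40.94, B 137.06
Sensible, products 25→211 °C: 6089.6 kJ/min
Q = ΔH = -19347 kJ/min = -322.45 kW
Heat removed = 1160.8 MJ/h

Q_out = 1160 MJ/h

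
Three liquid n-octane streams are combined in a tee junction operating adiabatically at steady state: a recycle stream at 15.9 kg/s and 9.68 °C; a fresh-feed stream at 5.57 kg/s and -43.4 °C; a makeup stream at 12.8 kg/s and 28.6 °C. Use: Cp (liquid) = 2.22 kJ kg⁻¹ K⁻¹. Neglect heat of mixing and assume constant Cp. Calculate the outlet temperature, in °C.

T_out = 8.12 °C

Energy balance with Q = 0: Σ ṁᵢCp,ᵢ(T_out − Tᵢ) = 0
Σ ṁᵢCp,ᵢTᵢ = 15.9×2.22×9.68 + 5.57×2.22×-43.4 + 12.8×2.22×28.6 = 617.72
Σ ṁᵢCp,ᵢ = 15.9×2.22 + 5.57×2.22 + 12.8×2.22 = 76.079
T_out = 617.72 / 76.079 = 8.1195 °C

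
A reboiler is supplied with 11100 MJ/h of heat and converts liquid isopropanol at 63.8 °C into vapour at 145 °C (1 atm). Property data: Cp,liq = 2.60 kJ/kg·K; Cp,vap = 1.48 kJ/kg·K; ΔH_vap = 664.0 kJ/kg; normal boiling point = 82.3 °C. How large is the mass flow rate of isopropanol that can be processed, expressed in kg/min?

Δh = 2.60×(82.3−63.8) + 664.0 + 1.48×(145−82.3) = 804.9 kJ/kg
Q = 11100 MJ/h = 3083.3 kJ/s = 185000 kJ/min
ṁ = Q/Δh = 185000 / 804.9 = 229.84 kg/min

ṁ = 230 kg/min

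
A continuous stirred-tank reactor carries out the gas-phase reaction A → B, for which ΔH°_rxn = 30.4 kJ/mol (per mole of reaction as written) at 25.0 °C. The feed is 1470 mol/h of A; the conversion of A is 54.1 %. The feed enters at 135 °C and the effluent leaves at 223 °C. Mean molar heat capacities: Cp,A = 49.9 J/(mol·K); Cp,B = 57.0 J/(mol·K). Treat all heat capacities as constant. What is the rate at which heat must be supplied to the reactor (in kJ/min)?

Q_in = 529 kJ/min

Extent of reaction ξ = 0.541 × 1470 = 795.27 mol/h
Reaction term: ξ·ΔH°_rxn = 795.27 × 30.4 = 24176 kJ/h
Sensible, feed 135→25 °C: -8068.8 kJ/h
Outlet flows (mol/h): A 674.73, B 795.27
Sensible, products 25→223 °C: 15642 kJ/h
Q = ΔH = 31749 kJ/h = 8.8192 kW
Heat supplied = 529.15 kJ/min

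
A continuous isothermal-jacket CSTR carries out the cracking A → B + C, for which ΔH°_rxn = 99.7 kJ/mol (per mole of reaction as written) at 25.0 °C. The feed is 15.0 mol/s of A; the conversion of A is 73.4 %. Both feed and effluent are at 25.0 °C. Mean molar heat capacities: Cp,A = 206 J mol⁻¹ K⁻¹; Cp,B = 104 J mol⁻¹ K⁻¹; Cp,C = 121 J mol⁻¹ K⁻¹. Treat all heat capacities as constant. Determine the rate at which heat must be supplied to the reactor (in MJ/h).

Q_in = 3950 MJ/h

Extent of reaction ξ = 0.734 × 15.0 = 11.01 mol/s
Reaction term: ξ·ΔH°_rxn = 11.01 × 99.7 = 1097.7 kJ/s
Q = ΔH = 1097.7 kJ/s = 1097.7 kW
Heat supplied = 3951.7 MJ/h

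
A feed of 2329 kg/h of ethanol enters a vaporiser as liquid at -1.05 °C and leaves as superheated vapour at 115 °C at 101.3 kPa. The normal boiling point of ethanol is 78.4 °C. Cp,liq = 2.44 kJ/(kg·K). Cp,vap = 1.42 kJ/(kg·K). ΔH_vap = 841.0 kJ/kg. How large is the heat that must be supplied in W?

liquid -1.05→78.4 °C: 193.86 kJ/kg
vaporisation at 78.4 °C: 841 kJ/kg
vapour 78.4→115 °C: 51.972 kJ/kg
Δh = 193.86 + 841 + 51.972 = 1086.8 kJ/kg
Q = ṁ·Δh = 2329 kg/h × 1086.8 kJ/kg = 2.5312e+06 kJ/h
|Q| = 703.12 kW = 703120 W

Q = 703000 W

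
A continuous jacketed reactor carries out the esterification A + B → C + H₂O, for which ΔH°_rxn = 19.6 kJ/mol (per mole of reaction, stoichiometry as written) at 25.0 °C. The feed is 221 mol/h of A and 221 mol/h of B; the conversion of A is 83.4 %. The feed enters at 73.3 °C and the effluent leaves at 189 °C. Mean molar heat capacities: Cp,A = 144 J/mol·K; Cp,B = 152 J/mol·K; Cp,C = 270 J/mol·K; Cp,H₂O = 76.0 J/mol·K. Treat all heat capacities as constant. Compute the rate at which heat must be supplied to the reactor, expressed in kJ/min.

Q_in = 212 kJ/min

Extent of reaction ξ = 0.834 × 221 = 184.31 mol/h
Reaction term: ξ·ΔH°_rxn = 184.31 × 19.6 = 3612.6 kJ/h
Sensible, feed 73.3→25 °C: -3159.6 kJ/h
Outlet flows (mol/h): A 36.686, B 36.686, C 184.31, H₂O 184.31
Sensible, products 25→189 °C: 12240 kJ/h
Q = ΔH = 12693 kJ/h = 3.5257 kW
Heat supplied = 211.54 kJ/min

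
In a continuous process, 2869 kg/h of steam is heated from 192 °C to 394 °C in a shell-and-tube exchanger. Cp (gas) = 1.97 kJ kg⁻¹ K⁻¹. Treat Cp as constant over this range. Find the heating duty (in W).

Q = ṁ·Cp·ΔT = 2869 × 1.97 × (394 − 192) = 1.1417e+06 kJ/h
Converting: 1.1417e+06 / 3600 s = 317.14 kW
Heating duty = 317140 W

Q = 317000 W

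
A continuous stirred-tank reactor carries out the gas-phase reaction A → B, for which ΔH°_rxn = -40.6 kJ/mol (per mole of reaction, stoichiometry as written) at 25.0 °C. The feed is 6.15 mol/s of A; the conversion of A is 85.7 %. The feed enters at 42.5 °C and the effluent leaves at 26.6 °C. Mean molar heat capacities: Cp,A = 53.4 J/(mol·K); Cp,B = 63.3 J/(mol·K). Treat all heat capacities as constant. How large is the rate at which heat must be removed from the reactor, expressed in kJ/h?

Extent of reaction ξ = 0.857 × 6.15 = 5.2706 mol/s
Reaction term: ξ·ΔH°_rxn = 5.2706 × -40.6 = -213.98 kJ/s
Sensible, feed 42.5→25 °C: -5.7472 kJ/s
Outlet flows (mol/s): A 0.87945, B 5.2706
Sensible, products 25→26.6 °C: 0.60894 kJ/s
Q = ΔH = -219.12 kJ/s = -219.12 kW
Heat removed = 788840 kJ/h

Q_out = 789000 kJ/h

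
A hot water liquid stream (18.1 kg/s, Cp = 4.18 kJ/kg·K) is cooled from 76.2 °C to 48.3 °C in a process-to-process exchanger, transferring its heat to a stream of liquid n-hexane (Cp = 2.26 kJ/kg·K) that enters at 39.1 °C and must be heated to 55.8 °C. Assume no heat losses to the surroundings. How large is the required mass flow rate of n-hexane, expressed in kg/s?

Heat released by hot stream: Q = 18.1 × 4.18 × (76.2 − 48.3) = 2110.9 kJ/s
Energy balance on cold side (adiabatic exchanger): Q = ṁ_c·Cp_c·(T_c,out − T_c,in)
ṁ_c = 2110.9 / [2.26 × (55.8 − 39.1)] = 55.929 kg/s

ṁ_c = 55.9 kg/s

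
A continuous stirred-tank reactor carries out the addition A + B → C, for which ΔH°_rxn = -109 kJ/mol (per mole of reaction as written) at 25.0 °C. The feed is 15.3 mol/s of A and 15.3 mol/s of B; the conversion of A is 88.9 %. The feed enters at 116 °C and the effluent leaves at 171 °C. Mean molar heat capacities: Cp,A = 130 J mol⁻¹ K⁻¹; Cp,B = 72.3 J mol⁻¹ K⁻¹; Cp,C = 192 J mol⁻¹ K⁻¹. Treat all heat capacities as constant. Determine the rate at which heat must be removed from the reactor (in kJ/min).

Q_out = 80000 kJ/min

Extent of reaction ξ = 0.889 × 15.3 = 13.602 mol/s
Reaction term: ξ·ΔH°_rxn = 13.602 × -109 = -1482.6 kJ/s
Sensible, feed 116→25 °C: -281.66 kJ/s
Outlet flows (mol/s): A 1.6983, B 1.6983, C 13.602
Sensible, products 25→171 °C: 431.44 kJ/s
Q = ΔH = -1332.8 kJ/s = -1332.8 kW
Heat removed = 79968 kJ/min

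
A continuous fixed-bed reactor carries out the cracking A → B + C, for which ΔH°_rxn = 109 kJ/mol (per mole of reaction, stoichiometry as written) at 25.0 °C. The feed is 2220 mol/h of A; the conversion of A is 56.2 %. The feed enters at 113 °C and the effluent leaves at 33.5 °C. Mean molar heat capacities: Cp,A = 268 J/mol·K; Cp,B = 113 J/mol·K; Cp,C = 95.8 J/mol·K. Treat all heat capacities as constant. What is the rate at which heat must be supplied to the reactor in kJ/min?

Q_in = 1470 kJ/min

Extent of reaction ξ = 0.562 × 2220 = 1247.6 mol/h
Reaction term: ξ·ΔH°_rxn = 1247.6 × 109 = 135990 kJ/h
Sensible, feed 113→25 °C: -52356 kJ/h
Outlet flows (mol/h): A 972.36, B 1247.6, C 1247.6
Sensible, products 25→33.5 °C: 4429.3 kJ/h
Q = ΔH = 88066 kJ/h = 24.463 kW
Heat supplied = 1467.8 kJ/min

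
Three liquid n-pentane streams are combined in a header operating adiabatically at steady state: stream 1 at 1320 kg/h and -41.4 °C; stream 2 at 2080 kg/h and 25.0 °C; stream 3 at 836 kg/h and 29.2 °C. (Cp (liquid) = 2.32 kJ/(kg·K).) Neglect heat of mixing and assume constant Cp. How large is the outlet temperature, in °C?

Adiabatic, steady state ⇒ Σ ṁᵢCp,ᵢ(T_out − Tᵢ) = 0
Σ ṁᵢCp,ᵢTᵢ = 1320×2.32×-41.4 + 2080×2.32×25.0 + 836×2.32×29.2 = 50491
Σ ṁᵢCp,ᵢ = 1320×2.32 + 2080×2.32 + 836×2.32 = 9827.5
T_out = 50491 / 9827.5 = 5.1377 °C

T_out = 5.14 °C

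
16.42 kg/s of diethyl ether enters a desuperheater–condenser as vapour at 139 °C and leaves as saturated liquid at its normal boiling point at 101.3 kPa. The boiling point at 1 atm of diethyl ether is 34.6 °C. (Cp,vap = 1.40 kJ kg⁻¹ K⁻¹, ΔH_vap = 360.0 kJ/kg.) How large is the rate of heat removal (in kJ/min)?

vapour 139→34.6 °C: -146.16 kJ/kg
condensation at 34.6 °C: -360 kJ/kg
Δh = -146.16 + -360 = -506.16 kJ/kg
Q = ṁ·Δh = 16.42 kg/s × -506.16 kJ/kg = -8311.1 kJ/s
|Q| = 8311.1 kW = 498670 kJ/min

Q_c = 499000 kJ/min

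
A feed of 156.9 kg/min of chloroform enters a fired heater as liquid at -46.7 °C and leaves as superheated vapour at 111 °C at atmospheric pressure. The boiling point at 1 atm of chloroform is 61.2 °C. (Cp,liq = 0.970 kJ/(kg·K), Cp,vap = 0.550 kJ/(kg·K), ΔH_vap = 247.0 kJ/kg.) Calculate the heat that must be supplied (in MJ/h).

liquid -46.7→61.2 °C: 104.66 kJ/kg
vaporisation at 61.2 °C: 247 kJ/kg
vapour 61.2→111 °C: 27.39 kJ/kg
Δh = 104.66 + 247 + 27.39 = 379.05 kJ/kg
Q = ṁ·Δh = 156.9 kg/min × 379.05 kJ/kg = 59473 kJ/min
|Q| = 991.22 kW = 3568.4 MJ/h

Q = 3570 MJ/h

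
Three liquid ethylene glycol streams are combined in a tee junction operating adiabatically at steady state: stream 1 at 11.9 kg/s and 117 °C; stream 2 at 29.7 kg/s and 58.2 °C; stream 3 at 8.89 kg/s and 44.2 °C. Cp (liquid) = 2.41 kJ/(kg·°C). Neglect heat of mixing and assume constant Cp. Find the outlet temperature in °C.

T_out = 69.6 °C

Adiabatic, steady state ⇒ Σ ṁᵢCp,ᵢ(T_out − Tᵢ) = 0
Σ ṁᵢCp,ᵢTᵢ = 11.9×2.41×117 + 29.7×2.41×58.2 + 8.89×2.41×44.2 = 8468.2
Σ ṁᵢCp,ᵢ = 11.9×2.41 + 29.7×2.41 + 8.89×2.41 = 121.68
T_out = 8468.2 / 121.68 = 69.594 °C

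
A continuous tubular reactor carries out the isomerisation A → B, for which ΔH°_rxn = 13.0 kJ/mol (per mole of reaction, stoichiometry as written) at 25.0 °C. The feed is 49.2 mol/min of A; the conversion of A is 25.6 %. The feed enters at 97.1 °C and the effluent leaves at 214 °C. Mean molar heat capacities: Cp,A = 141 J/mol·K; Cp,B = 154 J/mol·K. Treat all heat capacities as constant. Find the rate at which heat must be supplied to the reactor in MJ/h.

Q_in = 60.3 MJ/h

Extent of reaction ξ = 0.256 × 49.2 = 12.595 mol/min
Reaction term: ξ·ΔH°_rxn = 12.595 × 13.0 = 163.74 kJ/min
Sensible, feed 97.1→25 °C: -500.17 kJ/min
Outlet flows (mol/min): A 36.605, B 12.595
Sensible, products 25→214 °C: 1342.1 kJ/min
Q = ΔH = 1005.6 kJ/min = 16.761 kW
Heat supplied = 60.339 MJ/h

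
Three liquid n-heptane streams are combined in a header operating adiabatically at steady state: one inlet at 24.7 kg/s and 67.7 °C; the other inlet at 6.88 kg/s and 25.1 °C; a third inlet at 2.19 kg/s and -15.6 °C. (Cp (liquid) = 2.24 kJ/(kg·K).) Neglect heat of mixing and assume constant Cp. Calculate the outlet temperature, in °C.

T_out = 53.6 °C

Energy balance with Q = 0: Σ ṁᵢCp,ᵢ(T_out − Tᵢ) = 0
T_out = Σ ṁᵢCp,ᵢTᵢ / Σ ṁᵢCp,ᵢ
      = 4056 / 75.645 = 53.619 °C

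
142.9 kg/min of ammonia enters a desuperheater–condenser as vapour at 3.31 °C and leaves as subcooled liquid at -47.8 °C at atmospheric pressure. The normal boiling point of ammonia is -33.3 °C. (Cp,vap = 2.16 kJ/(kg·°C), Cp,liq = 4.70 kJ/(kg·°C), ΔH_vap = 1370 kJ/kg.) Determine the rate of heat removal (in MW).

Q_c = 3.61 MW

vapour 3.31→-33.3 °C: -79.078 kJ/kg
condensation at -33.3 °C: -1370 kJ/kg
liquid -33.3→-47.8 °C: -68.15 kJ/kg
Δh = -79.078 + -1370 + -68.15 = -1517.2 kJ/kg
Q = ṁ·Δh = 142.9 kg/min × -1517.2 kJ/kg = -216810 kJ/min
|Q| = 3613.5 kW = 3.6135 MW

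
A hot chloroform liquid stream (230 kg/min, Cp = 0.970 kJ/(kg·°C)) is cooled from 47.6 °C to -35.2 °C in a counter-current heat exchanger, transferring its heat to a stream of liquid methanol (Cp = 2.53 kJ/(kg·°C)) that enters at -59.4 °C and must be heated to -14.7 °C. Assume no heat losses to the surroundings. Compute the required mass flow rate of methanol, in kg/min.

ṁ_c = 163 kg/min

Heat released by hot stream: Q = 230 × 0.970 × (47.6 − -35.2) = 18473 kJ/min
Energy balance on cold side (adiabatic exchanger): Q = ṁ_c·Cp_c·(T_c,out − T_c,in)
ṁ_c = 18473 / [2.53 × (-14.7 − -59.4)] = 163.34 kg/min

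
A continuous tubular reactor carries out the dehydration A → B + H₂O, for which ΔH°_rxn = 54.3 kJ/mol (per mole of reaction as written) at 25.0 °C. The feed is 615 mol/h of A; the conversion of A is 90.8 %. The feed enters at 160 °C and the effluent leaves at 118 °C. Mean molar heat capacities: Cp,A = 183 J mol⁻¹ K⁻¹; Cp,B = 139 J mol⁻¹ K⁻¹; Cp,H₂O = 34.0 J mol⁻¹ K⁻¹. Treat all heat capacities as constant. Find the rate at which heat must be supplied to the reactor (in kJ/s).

Q_in = 6.97 kJ/s

Extent of reaction ξ = 0.908 × 615 = 558.42 mol/h
Reaction term: ξ·ΔH°_rxn = 558.42 × 54.3 = 30322 kJ/h
Sensible, feed 160→25 °C: -15194 kJ/h
Outlet flows (mol/h): A 56.58, B 558.42, H₂O 558.42
Sensible, products 25→118 °C: 9947.4 kJ/h
Q = ΔH = 25076 kJ/h = 6.9656 kW
Heat supplied = 6.9656 kJ/s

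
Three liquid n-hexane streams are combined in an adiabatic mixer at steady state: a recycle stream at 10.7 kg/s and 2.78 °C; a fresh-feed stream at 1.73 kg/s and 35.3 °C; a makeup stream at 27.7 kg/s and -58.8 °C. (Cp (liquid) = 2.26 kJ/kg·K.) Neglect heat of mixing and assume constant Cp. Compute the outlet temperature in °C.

T_out = -38.3 °C

Energy balance with Q = 0: Σ ṁᵢCp,ᵢ(T_out − Tᵢ) = 0
Σ ṁᵢCp,ᵢTᵢ = 10.7×2.26×2.78 + 1.73×2.26×35.3 + 27.7×2.26×-58.8 = -3475.8
Σ ṁᵢCp,ᵢ = 10.7×2.26 + 1.73×2.26 + 27.7×2.26 = 90.694
T_out = -3475.8 / 90.694 = -38.324 °C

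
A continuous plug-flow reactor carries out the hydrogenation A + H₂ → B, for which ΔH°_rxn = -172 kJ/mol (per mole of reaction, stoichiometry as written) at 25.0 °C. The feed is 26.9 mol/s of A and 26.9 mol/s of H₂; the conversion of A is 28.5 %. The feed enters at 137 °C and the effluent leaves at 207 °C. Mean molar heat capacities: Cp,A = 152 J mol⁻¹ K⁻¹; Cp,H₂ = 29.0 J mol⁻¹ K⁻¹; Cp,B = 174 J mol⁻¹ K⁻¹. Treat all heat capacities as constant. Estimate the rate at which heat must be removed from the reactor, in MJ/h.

Extent of reaction ξ = 0.285 × 26.9 = 7.6665 mol/s
Reaction term: ξ·ΔH°_rxn = 7.6665 × -172 = -1318.6 kJ/s
Sensible, feed 137→25 °C: -545.32 kJ/s
Outlet flows (mol/s): A 19.233, H₂ 19.233, B 7.6665
Sensible, products 25→207 °C: 876.37 kJ/s
Q = ΔH = -987.58 kJ/s = -987.58 kW
Heat removed = 3555.3 MJ/h

Q_out = 3560 MJ/h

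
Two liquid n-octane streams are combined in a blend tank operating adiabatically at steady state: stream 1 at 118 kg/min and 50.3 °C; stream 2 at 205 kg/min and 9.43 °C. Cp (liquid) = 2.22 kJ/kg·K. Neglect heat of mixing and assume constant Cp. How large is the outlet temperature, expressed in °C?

No heat crosses the boundary, so H_out = H_in.
T_out = Σ ṁᵢCp,ᵢTᵢ / Σ ṁᵢCp,ᵢ
      = 17468 / 717.06 = 24.361 °C

T_out = 24.4 °C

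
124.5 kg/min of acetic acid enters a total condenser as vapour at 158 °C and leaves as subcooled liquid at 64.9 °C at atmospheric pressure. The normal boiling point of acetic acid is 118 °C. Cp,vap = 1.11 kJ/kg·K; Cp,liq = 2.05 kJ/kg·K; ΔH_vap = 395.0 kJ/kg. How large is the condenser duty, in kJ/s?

vapour 158→118 °C: -44.4 kJ/kg
condensation at 118 °C: -395 kJ/kg
liquid 118→64.9 °C: -108.85 kJ/kg
Δh = -44.4 + -395 + -108.85 = -548.25 kJ/kg
Q = ṁ·Δh = 124.5 kg/min × -548.25 kJ/kg = -68258 kJ/min
|Q| = 1137.6 kW

Q_c = 1140 kJ/s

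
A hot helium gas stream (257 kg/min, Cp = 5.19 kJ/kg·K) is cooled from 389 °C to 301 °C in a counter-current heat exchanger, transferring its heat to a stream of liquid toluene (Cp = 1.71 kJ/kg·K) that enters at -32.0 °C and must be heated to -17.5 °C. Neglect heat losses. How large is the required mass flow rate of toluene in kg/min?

ṁ_c = 4730 kg/min

Heat released by hot stream: Q = 257 × 5.19 × (389 − 301) = 117380 kJ/min
Energy balance on cold side (adiabatic exchanger): Q = ṁ_c·Cp_c·(T_c,out − T_c,in)
ṁ_c = 117380 / [1.71 × (-17.5 − -32.0)] = 4733.9 kg/min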